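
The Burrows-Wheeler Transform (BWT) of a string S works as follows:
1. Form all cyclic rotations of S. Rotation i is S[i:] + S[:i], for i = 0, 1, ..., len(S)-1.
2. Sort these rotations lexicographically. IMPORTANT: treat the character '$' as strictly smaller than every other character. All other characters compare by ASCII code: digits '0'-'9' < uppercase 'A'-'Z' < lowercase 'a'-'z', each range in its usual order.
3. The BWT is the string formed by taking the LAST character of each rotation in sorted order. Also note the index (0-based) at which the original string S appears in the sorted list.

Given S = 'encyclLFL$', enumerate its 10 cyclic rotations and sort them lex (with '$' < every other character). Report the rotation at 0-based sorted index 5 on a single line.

All 10 rotations (rotation i = S[i:]+S[:i]):
  rot[0] = encyclLFL$
  rot[1] = ncyclLFL$e
  rot[2] = cyclLFL$en
  rot[3] = yclLFL$enc
  rot[4] = clLFL$ency
  rot[5] = lLFL$encyc
  rot[6] = LFL$encycl
  rot[7] = FL$encyclL
  rot[8] = L$encyclLF
  rot[9] = $encyclLFL
Sorted (with $ < everything):
  sorted[0] = $encyclLFL
  sorted[1] = FL$encyclL
  sorted[2] = L$encyclLF
  sorted[3] = LFL$encycl
  sorted[4] = clLFL$ency
  sorted[5] = cyclLFL$en
  sorted[6] = encyclLFL$
  sorted[7] = lLFL$encyc
  sorted[8] = ncyclLFL$e
  sorted[9] = yclLFL$enc
sorted[5] = cyclLFL$en

Answer: cyclLFL$en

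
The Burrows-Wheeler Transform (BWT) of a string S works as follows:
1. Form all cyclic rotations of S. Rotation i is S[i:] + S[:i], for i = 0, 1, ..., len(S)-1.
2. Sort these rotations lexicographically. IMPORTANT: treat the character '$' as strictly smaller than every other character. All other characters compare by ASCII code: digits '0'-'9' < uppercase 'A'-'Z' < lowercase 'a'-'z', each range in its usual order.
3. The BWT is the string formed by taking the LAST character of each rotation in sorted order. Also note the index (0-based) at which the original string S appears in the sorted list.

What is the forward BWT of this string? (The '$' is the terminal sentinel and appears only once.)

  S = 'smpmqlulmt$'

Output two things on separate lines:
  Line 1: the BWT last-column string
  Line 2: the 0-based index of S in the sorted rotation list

All 11 rotations (rotation i = S[i:]+S[:i]):
  rot[0] = smpmqlulmt$
  rot[1] = mpmqlulmt$s
  rot[2] = pmqlulmt$sm
  rot[3] = mqlulmt$smp
  rot[4] = qlulmt$smpm
  rot[5] = lulmt$smpmq
  rot[6] = ulmt$smpmql
  rot[7] = lmt$smpmqlu
  rot[8] = mt$smpmqlul
  rot[9] = t$smpmqlulm
  rot[10] = $smpmqlulmt
Sorted (with $ < everything):
  sorted[0] = $smpmqlulmt  (last char: 't')
  sorted[1] = lmt$smpmqlu  (last char: 'u')
  sorted[2] = lulmt$smpmq  (last char: 'q')
  sorted[3] = mpmqlulmt$s  (last char: 's')
  sorted[4] = mqlulmt$smp  (last char: 'p')
  sorted[5] = mt$smpmqlul  (last char: 'l')
  sorted[6] = pmqlulmt$sm  (last char: 'm')
  sorted[7] = qlulmt$smpm  (last char: 'm')
  sorted[8] = smpmqlulmt$  (last char: '$')
  sorted[9] = t$smpmqlulm  (last char: 'm')
  sorted[10] = ulmt$smpmql  (last char: 'l')
Last column: tuqsplmm$ml
Original string S is at sorted index 8

Answer: tuqsplmm$ml
8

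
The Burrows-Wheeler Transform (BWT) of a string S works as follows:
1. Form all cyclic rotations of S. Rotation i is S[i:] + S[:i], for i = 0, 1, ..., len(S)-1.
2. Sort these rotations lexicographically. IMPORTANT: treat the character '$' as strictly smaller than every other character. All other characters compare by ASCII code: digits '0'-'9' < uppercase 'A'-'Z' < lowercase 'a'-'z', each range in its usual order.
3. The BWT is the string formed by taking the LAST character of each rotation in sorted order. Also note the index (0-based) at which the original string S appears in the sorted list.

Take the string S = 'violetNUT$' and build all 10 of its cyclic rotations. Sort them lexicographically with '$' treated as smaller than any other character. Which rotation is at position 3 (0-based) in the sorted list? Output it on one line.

All 10 rotations (rotation i = S[i:]+S[:i]):
  rot[0] = violetNUT$
  rot[1] = ioletNUT$v
  rot[2] = oletNUT$vi
  rot[3] = letNUT$vio
  rot[4] = etNUT$viol
  rot[5] = tNUT$viole
  rot[6] = NUT$violet
  rot[7] = UT$violetN
  rot[8] = T$violetNU
  rot[9] = $violetNUT
Sorted (with $ < everything):
  sorted[0] = $violetNUT
  sorted[1] = NUT$violet
  sorted[2] = T$violetNU
  sorted[3] = UT$violetN
  sorted[4] = etNUT$viol
  sorted[5] = ioletNUT$v
  sorted[6] = letNUT$vio
  sorted[7] = oletNUT$vi
  sorted[8] = tNUT$viole
  sorted[9] = violetNUT$
sorted[3] = UT$violetN

Answer: UT$violetN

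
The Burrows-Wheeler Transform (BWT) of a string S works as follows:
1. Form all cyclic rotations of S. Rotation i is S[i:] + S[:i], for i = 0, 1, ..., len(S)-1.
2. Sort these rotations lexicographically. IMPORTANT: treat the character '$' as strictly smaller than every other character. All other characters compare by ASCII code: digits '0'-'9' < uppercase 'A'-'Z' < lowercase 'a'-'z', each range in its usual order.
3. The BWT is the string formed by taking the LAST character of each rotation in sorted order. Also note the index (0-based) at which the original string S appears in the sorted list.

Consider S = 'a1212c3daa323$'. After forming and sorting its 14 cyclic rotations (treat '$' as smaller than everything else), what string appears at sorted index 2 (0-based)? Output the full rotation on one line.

All 14 rotations (rotation i = S[i:]+S[:i]):
  rot[0] = a1212c3daa323$
  rot[1] = 1212c3daa323$a
  rot[2] = 212c3daa323$a1
  rot[3] = 12c3daa323$a12
  rot[4] = 2c3daa323$a121
  rot[5] = c3daa323$a1212
  rot[6] = 3daa323$a1212c
  rot[7] = daa323$a1212c3
  rot[8] = aa323$a1212c3d
  rot[9] = a323$a1212c3da
  rot[10] = 323$a1212c3daa
  rot[11] = 23$a1212c3daa3
  rot[12] = 3$a1212c3daa32
  rot[13] = $a1212c3daa323
Sorted (with $ < everything):
  sorted[0] = $a1212c3daa323
  sorted[1] = 1212c3daa323$a
  sorted[2] = 12c3daa323$a12
  sorted[3] = 212c3daa323$a1
  sorted[4] = 23$a1212c3daa3
  sorted[5] = 2c3daa323$a121
  sorted[6] = 3$a1212c3daa32
  sorted[7] = 323$a1212c3daa
  sorted[8] = 3daa323$a1212c
  sorted[9] = a1212c3daa323$
  sorted[10] = a323$a1212c3da
  sorted[11] = aa323$a1212c3d
  sorted[12] = c3daa323$a1212
  sorted[13] = daa323$a1212c3
sorted[2] = 12c3daa323$a12

Answer: 12c3daa323$a12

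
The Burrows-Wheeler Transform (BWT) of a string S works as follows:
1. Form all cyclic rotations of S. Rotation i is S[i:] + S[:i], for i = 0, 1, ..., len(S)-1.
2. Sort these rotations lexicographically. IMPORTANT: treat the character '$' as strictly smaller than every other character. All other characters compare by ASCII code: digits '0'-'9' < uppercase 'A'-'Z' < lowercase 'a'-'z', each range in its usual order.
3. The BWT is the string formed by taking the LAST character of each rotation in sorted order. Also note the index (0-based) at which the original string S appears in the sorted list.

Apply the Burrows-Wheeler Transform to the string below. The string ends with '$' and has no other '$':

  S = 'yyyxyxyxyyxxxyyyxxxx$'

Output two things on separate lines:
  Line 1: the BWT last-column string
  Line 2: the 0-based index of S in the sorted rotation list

All 21 rotations (rotation i = S[i:]+S[:i]):
  rot[0] = yyyxyxyxyyxxxyyyxxxx$
  rot[1] = yyxyxyxyyxxxyyyxxxx$y
  rot[2] = yxyxyxyyxxxyyyxxxx$yy
  rot[3] = xyxyxyyxxxyyyxxxx$yyy
  rot[4] = yxyxyyxxxyyyxxxx$yyyx
  rot[5] = xyxyyxxxyyyxxxx$yyyxy
  rot[6] = yxyyxxxyyyxxxx$yyyxyx
  rot[7] = xyyxxxyyyxxxx$yyyxyxy
  rot[8] = yyxxxyyyxxxx$yyyxyxyx
  rot[9] = yxxxyyyxxxx$yyyxyxyxy
  rot[10] = xxxyyyxxxx$yyyxyxyxyy
  rot[11] = xxyyyxxxx$yyyxyxyxyyx
  rot[12] = xyyyxxxx$yyyxyxyxyyxx
  rot[13] = yyyxxxx$yyyxyxyxyyxxx
  rot[14] = yyxxxx$yyyxyxyxyyxxxy
  rot[15] = yxxxx$yyyxyxyxyyxxxyy
  rot[16] = xxxx$yyyxyxyxyyxxxyyy
  rot[17] = xxx$yyyxyxyxyyxxxyyyx
  rot[18] = xx$yyyxyxyxyyxxxyyyxx
  rot[19] = x$yyyxyxyxyyxxxyyyxxx
  rot[20] = $yyyxyxyxyyxxxyyyxxxx
Sorted (with $ < everything):
  sorted[0] = $yyyxyxyxyyxxxyyyxxxx  (last char: 'x')
  sorted[1] = x$yyyxyxyxyyxxxyyyxxx  (last char: 'x')
  sorted[2] = xx$yyyxyxyxyyxxxyyyxx  (last char: 'x')
  sorted[3] = xxx$yyyxyxyxyyxxxyyyx  (last char: 'x')
  sorted[4] = xxxx$yyyxyxyxyyxxxyyy  (last char: 'y')
  sorted[5] = xxxyyyxxxx$yyyxyxyxyy  (last char: 'y')
  sorted[6] = xxyyyxxxx$yyyxyxyxyyx  (last char: 'x')
  sorted[7] = xyxyxyyxxxyyyxxxx$yyy  (last char: 'y')
  sorted[8] = xyxyyxxxyyyxxxx$yyyxy  (last char: 'y')
  sorted[9] = xyyxxxyyyxxxx$yyyxyxy  (last char: 'y')
  sorted[10] = xyyyxxxx$yyyxyxyxyyxx  (last char: 'x')
  sorted[11] = yxxxx$yyyxyxyxyyxxxyy  (last char: 'y')
  sorted[12] = yxxxyyyxxxx$yyyxyxyxy  (last char: 'y')
  sorted[13] = yxyxyxyyxxxyyyxxxx$yy  (last char: 'y')
  sorted[14] = yxyxyyxxxyyyxxxx$yyyx  (last char: 'x')
  sorted[15] = yxyyxxxyyyxxxx$yyyxyx  (last char: 'x')
  sorted[16] = yyxxxx$yyyxyxyxyyxxxy  (last char: 'y')
  sorted[17] = yyxxxyyyxxxx$yyyxyxyx  (last char: 'x')
  sorted[18] = yyxyxyxyyxxxyyyxxxx$y  (last char: 'y')
  sorted[19] = yyyxxxx$yyyxyxyxyyxxx  (last char: 'x')
  sorted[20] = yyyxyxyxyyxxxyyyxxxx$  (last char: '$')
Last column: xxxxyyxyyyxyyyxxyxyx$
Original string S is at sorted index 20

Answer: xxxxyyxyyyxyyyxxyxyx$
20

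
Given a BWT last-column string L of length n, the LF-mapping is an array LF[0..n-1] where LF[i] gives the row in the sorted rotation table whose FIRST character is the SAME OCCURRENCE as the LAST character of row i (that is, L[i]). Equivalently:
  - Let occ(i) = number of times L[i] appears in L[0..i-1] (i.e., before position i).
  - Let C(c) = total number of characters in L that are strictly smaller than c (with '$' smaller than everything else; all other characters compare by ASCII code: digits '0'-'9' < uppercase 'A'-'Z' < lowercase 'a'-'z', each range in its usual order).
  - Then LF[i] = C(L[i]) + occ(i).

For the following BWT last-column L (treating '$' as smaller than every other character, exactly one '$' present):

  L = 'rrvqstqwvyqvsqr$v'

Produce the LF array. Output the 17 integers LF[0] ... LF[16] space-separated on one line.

Char counts: '$':1, 'q':4, 'r':3, 's':2, 't':1, 'v':4, 'w':1, 'y':1
C (first-col start): C('$')=0, C('q')=1, C('r')=5, C('s')=8, C('t')=10, C('v')=11, C('w')=15, C('y')=16
L[0]='r': occ=0, LF[0]=C('r')+0=5+0=5
L[1]='r': occ=1, LF[1]=C('r')+1=5+1=6
L[2]='v': occ=0, LF[2]=C('v')+0=11+0=11
L[3]='q': occ=0, LF[3]=C('q')+0=1+0=1
L[4]='s': occ=0, LF[4]=C('s')+0=8+0=8
L[5]='t': occ=0, LF[5]=C('t')+0=10+0=10
L[6]='q': occ=1, LF[6]=C('q')+1=1+1=2
L[7]='w': occ=0, LF[7]=C('w')+0=15+0=15
L[8]='v': occ=1, LF[8]=C('v')+1=11+1=12
L[9]='y': occ=0, LF[9]=C('y')+0=16+0=16
L[10]='q': occ=2, LF[10]=C('q')+2=1+2=3
L[11]='v': occ=2, LF[11]=C('v')+2=11+2=13
L[12]='s': occ=1, LF[12]=C('s')+1=8+1=9
L[13]='q': occ=3, LF[13]=C('q')+3=1+3=4
L[14]='r': occ=2, LF[14]=C('r')+2=5+2=7
L[15]='$': occ=0, LF[15]=C('$')+0=0+0=0
L[16]='v': occ=3, LF[16]=C('v')+3=11+3=14

Answer: 5 6 11 1 8 10 2 15 12 16 3 13 9 4 7 0 14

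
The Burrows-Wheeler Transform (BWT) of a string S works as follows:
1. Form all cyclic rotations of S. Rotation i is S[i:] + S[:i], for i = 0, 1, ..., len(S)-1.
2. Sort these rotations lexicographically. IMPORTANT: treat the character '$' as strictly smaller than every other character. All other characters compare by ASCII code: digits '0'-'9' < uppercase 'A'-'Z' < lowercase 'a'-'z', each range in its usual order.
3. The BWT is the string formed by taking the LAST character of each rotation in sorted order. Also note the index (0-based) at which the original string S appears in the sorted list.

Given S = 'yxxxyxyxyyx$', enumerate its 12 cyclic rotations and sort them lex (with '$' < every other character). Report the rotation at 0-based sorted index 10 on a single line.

Answer: yxyyx$yxxxyx

Derivation:
All 12 rotations (rotation i = S[i:]+S[:i]):
  rot[0] = yxxxyxyxyyx$
  rot[1] = xxxyxyxyyx$y
  rot[2] = xxyxyxyyx$yx
  rot[3] = xyxyxyyx$yxx
  rot[4] = yxyxyyx$yxxx
  rot[5] = xyxyyx$yxxxy
  rot[6] = yxyyx$yxxxyx
  rot[7] = xyyx$yxxxyxy
  rot[8] = yyx$yxxxyxyx
  rot[9] = yx$yxxxyxyxy
  rot[10] = x$yxxxyxyxyy
  rot[11] = $yxxxyxyxyyx
Sorted (with $ < everything):
  sorted[0] = $yxxxyxyxyyx
  sorted[1] = x$yxxxyxyxyy
  sorted[2] = xxxyxyxyyx$y
  sorted[3] = xxyxyxyyx$yx
  sorted[4] = xyxyxyyx$yxx
  sorted[5] = xyxyyx$yxxxy
  sorted[6] = xyyx$yxxxyxy
  sorted[7] = yx$yxxxyxyxy
  sorted[8] = yxxxyxyxyyx$
  sorted[9] = yxyxyyx$yxxx
  sorted[10] = yxyyx$yxxxyx
  sorted[11] = yyx$yxxxyxyx
sorted[10] = yxyyx$yxxxyx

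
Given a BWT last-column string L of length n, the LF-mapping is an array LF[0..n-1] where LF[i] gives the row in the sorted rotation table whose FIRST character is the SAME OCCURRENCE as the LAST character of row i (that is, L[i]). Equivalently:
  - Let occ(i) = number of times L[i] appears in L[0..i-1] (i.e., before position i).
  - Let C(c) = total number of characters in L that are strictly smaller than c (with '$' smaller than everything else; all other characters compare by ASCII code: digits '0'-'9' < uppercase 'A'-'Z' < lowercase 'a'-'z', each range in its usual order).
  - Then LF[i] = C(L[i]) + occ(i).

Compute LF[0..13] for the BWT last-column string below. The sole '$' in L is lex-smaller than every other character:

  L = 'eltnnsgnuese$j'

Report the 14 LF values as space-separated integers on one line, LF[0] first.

Answer: 1 6 12 7 8 10 4 9 13 2 11 3 0 5

Derivation:
Char counts: '$':1, 'e':3, 'g':1, 'j':1, 'l':1, 'n':3, 's':2, 't':1, 'u':1
C (first-col start): C('$')=0, C('e')=1, C('g')=4, C('j')=5, C('l')=6, C('n')=7, C('s')=10, C('t')=12, C('u')=13
L[0]='e': occ=0, LF[0]=C('e')+0=1+0=1
L[1]='l': occ=0, LF[1]=C('l')+0=6+0=6
L[2]='t': occ=0, LF[2]=C('t')+0=12+0=12
L[3]='n': occ=0, LF[3]=C('n')+0=7+0=7
L[4]='n': occ=1, LF[4]=C('n')+1=7+1=8
L[5]='s': occ=0, LF[5]=C('s')+0=10+0=10
L[6]='g': occ=0, LF[6]=C('g')+0=4+0=4
L[7]='n': occ=2, LF[7]=C('n')+2=7+2=9
L[8]='u': occ=0, LF[8]=C('u')+0=13+0=13
L[9]='e': occ=1, LF[9]=C('e')+1=1+1=2
L[10]='s': occ=1, LF[10]=C('s')+1=10+1=11
L[11]='e': occ=2, LF[11]=C('e')+2=1+2=3
L[12]='$': occ=0, LF[12]=C('$')+0=0+0=0
L[13]='j': occ=0, LF[13]=C('j')+0=5+0=5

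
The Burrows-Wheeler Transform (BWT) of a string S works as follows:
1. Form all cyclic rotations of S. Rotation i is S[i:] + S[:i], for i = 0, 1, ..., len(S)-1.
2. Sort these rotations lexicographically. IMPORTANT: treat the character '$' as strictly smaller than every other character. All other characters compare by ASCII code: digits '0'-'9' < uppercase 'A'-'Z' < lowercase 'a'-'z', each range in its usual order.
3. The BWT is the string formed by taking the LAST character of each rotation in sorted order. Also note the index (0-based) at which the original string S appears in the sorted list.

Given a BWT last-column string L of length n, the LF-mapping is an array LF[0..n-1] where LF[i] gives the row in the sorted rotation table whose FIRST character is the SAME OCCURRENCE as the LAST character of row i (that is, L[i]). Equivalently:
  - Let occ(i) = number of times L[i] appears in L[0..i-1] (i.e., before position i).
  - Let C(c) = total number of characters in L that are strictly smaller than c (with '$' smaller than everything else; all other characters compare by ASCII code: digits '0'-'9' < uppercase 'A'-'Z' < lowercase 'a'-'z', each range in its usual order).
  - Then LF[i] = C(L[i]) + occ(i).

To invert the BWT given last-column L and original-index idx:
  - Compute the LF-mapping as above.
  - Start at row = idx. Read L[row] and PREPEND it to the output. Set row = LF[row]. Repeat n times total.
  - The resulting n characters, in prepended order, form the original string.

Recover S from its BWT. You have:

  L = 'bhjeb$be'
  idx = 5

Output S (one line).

Answer: ejbebhb$

Derivation:
LF mapping: 1 6 7 4 2 0 3 5
Walk LF starting at row 5, prepending L[row]:
  step 1: row=5, L[5]='$', prepend. Next row=LF[5]=0
  step 2: row=0, L[0]='b', prepend. Next row=LF[0]=1
  step 3: row=1, L[1]='h', prepend. Next row=LF[1]=6
  step 4: row=6, L[6]='b', prepend. Next row=LF[6]=3
  step 5: row=3, L[3]='e', prepend. Next row=LF[3]=4
  step 6: row=4, L[4]='b', prepend. Next row=LF[4]=2
  step 7: row=2, L[2]='j', prepend. Next row=LF[2]=7
  step 8: row=7, L[7]='e', prepend. Next row=LF[7]=5
Reversed output: ejbebhb$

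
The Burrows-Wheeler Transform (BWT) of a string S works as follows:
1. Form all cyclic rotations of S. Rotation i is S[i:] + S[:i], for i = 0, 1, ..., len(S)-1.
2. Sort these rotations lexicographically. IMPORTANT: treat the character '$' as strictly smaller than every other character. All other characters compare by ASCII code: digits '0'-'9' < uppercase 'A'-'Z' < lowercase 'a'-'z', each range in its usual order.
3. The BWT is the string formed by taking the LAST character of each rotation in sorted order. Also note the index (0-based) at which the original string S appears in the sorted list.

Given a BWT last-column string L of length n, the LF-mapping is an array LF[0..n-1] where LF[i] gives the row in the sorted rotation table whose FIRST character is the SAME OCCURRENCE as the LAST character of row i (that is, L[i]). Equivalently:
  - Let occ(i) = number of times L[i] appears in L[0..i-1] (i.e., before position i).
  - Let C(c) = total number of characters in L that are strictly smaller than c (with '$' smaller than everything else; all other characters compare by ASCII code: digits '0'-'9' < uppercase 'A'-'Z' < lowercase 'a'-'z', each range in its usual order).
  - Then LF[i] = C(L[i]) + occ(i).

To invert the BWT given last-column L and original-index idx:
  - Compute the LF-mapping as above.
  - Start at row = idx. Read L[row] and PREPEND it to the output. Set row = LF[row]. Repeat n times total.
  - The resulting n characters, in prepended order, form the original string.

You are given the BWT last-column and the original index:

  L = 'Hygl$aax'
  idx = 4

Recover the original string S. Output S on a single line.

Answer: galaxyH$

Derivation:
LF mapping: 1 7 4 5 0 2 3 6
Walk LF starting at row 4, prepending L[row]:
  step 1: row=4, L[4]='$', prepend. Next row=LF[4]=0
  step 2: row=0, L[0]='H', prepend. Next row=LF[0]=1
  step 3: row=1, L[1]='y', prepend. Next row=LF[1]=7
  step 4: row=7, L[7]='x', prepend. Next row=LF[7]=6
  step 5: row=6, L[6]='a', prepend. Next row=LF[6]=3
  step 6: row=3, L[3]='l', prepend. Next row=LF[3]=5
  step 7: row=5, L[5]='a', prepend. Next row=LF[5]=2
  step 8: row=2, L[2]='g', prepend. Next row=LF[2]=4
Reversed output: galaxyH$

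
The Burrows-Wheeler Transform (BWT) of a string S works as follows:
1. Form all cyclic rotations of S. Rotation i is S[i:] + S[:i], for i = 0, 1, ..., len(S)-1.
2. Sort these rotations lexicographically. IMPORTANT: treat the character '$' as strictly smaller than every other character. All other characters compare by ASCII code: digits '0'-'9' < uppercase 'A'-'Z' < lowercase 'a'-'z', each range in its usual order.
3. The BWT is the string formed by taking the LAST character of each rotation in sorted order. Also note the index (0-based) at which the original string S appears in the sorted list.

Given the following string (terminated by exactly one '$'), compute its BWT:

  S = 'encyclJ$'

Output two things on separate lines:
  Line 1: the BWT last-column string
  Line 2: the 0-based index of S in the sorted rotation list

All 8 rotations (rotation i = S[i:]+S[:i]):
  rot[0] = encyclJ$
  rot[1] = ncyclJ$e
  rot[2] = cyclJ$en
  rot[3] = yclJ$enc
  rot[4] = clJ$ency
  rot[5] = lJ$encyc
  rot[6] = J$encycl
  rot[7] = $encyclJ
Sorted (with $ < everything):
  sorted[0] = $encyclJ  (last char: 'J')
  sorted[1] = J$encycl  (last char: 'l')
  sorted[2] = clJ$ency  (last char: 'y')
  sorted[3] = cyclJ$en  (last char: 'n')
  sorted[4] = encyclJ$  (last char: '$')
  sorted[5] = lJ$encyc  (last char: 'c')
  sorted[6] = ncyclJ$e  (last char: 'e')
  sorted[7] = yclJ$enc  (last char: 'c')
Last column: Jlyn$cec
Original string S is at sorted index 4

Answer: Jlyn$cec
4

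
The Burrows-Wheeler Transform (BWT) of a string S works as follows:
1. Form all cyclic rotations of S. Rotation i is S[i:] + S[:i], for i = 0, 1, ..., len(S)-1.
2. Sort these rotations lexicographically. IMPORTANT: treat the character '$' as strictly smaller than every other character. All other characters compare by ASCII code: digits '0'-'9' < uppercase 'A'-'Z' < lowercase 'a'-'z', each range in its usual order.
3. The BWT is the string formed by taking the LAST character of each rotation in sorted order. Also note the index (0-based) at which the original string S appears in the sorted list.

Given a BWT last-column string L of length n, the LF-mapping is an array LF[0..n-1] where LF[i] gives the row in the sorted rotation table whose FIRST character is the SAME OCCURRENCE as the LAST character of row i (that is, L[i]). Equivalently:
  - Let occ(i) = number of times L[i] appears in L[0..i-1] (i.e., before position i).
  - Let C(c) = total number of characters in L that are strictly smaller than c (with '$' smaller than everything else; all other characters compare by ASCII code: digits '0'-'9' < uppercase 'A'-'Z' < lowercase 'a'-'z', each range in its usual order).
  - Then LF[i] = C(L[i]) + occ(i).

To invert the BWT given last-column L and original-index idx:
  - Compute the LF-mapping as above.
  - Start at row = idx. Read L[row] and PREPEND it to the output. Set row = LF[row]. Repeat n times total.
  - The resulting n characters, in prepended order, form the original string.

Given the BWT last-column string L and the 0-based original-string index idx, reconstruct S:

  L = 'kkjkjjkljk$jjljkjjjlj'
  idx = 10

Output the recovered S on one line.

LF mapping: 12 13 1 14 2 3 15 18 4 16 0 5 6 19 7 17 8 9 10 20 11
Walk LF starting at row 10, prepending L[row]:
  step 1: row=10, L[10]='$', prepend. Next row=LF[10]=0
  step 2: row=0, L[0]='k', prepend. Next row=LF[0]=12
  step 3: row=12, L[12]='j', prepend. Next row=LF[12]=6
  step 4: row=6, L[6]='k', prepend. Next row=LF[6]=15
  step 5: row=15, L[15]='k', prepend. Next row=LF[15]=17
  step 6: row=17, L[17]='j', prepend. Next row=LF[17]=9
  step 7: row=9, L[9]='k', prepend. Next row=LF[9]=16
  step 8: row=16, L[16]='j', prepend. Next row=LF[16]=8
  step 9: row=8, L[8]='j', prepend. Next row=LF[8]=4
  step 10: row=4, L[4]='j', prepend. Next row=LF[4]=2
  step 11: row=2, L[2]='j', prepend. Next row=LF[2]=1
  step 12: row=1, L[1]='k', prepend. Next row=LF[1]=13
  step 13: row=13, L[13]='l', prepend. Next row=LF[13]=19
  step 14: row=19, L[19]='l', prepend. Next row=LF[19]=20
  step 15: row=20, L[20]='j', prepend. Next row=LF[20]=11
  step 16: row=11, L[11]='j', prepend. Next row=LF[11]=5
  step 17: row=5, L[5]='j', prepend. Next row=LF[5]=3
  step 18: row=3, L[3]='k', prepend. Next row=LF[3]=14
  step 19: row=14, L[14]='j', prepend. Next row=LF[14]=7
  step 20: row=7, L[7]='l', prepend. Next row=LF[7]=18
  step 21: row=18, L[18]='j', prepend. Next row=LF[18]=10
Reversed output: jljkjjjllkjjjjkjkkjk$

Answer: jljkjjjllkjjjjkjkkjk$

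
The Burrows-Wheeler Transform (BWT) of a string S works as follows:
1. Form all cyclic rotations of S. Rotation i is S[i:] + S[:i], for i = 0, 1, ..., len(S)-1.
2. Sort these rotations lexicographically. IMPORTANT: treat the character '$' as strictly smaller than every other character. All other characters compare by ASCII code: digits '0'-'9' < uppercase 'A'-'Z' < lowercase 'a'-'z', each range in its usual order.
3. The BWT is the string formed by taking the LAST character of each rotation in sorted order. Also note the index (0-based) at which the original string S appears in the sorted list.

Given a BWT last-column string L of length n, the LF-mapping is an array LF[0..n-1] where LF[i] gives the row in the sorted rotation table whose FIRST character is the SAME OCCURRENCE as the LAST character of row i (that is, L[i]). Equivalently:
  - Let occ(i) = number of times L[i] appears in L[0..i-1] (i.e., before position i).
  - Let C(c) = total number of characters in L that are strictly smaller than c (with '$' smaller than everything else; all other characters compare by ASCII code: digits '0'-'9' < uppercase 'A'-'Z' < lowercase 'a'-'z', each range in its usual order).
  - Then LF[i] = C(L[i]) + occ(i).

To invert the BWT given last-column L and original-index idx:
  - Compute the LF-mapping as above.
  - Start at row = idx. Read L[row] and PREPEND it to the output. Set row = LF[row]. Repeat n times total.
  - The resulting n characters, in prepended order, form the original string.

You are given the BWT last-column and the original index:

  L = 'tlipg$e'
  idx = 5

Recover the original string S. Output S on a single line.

LF mapping: 6 4 3 5 2 0 1
Walk LF starting at row 5, prepending L[row]:
  step 1: row=5, L[5]='$', prepend. Next row=LF[5]=0
  step 2: row=0, L[0]='t', prepend. Next row=LF[0]=6
  step 3: row=6, L[6]='e', prepend. Next row=LF[6]=1
  step 4: row=1, L[1]='l', prepend. Next row=LF[1]=4
  step 5: row=4, L[4]='g', prepend. Next row=LF[4]=2
  step 6: row=2, L[2]='i', prepend. Next row=LF[2]=3
  step 7: row=3, L[3]='p', prepend. Next row=LF[3]=5
Reversed output: piglet$

Answer: piglet$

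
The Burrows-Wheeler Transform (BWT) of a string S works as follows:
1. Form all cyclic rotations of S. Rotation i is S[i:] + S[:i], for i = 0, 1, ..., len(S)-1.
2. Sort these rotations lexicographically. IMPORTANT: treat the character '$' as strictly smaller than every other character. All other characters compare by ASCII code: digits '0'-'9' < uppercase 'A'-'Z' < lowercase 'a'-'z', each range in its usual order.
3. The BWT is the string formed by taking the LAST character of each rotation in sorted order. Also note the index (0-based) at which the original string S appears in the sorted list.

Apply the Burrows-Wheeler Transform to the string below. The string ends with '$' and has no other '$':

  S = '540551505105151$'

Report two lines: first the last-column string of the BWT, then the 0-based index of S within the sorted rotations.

All 16 rotations (rotation i = S[i:]+S[:i]):
  rot[0] = 540551505105151$
  rot[1] = 40551505105151$5
  rot[2] = 0551505105151$54
  rot[3] = 551505105151$540
  rot[4] = 51505105151$5405
  rot[5] = 1505105151$54055
  rot[6] = 505105151$540551
  rot[7] = 05105151$5405515
  rot[8] = 5105151$54055150
  rot[9] = 105151$540551505
  rot[10] = 05151$5405515051
  rot[11] = 5151$54055150510
  rot[12] = 151$540551505105
  rot[13] = 51$5405515051051
  rot[14] = 1$54055150510515
  rot[15] = $540551505105151
Sorted (with $ < everything):
  sorted[0] = $540551505105151  (last char: '1')
  sorted[1] = 05105151$5405515  (last char: '5')
  sorted[2] = 05151$5405515051  (last char: '1')
  sorted[3] = 0551505105151$54  (last char: '4')
  sorted[4] = 1$54055150510515  (last char: '5')
  sorted[5] = 105151$540551505  (last char: '5')
  sorted[6] = 1505105151$54055  (last char: '5')
  sorted[7] = 151$540551505105  (last char: '5')
  sorted[8] = 40551505105151$5  (last char: '5')
  sorted[9] = 505105151$540551  (last char: '1')
  sorted[10] = 51$5405515051051  (last char: '1')
  sorted[11] = 5105151$54055150  (last char: '0')
  sorted[12] = 51505105151$5405  (last char: '5')
  sorted[13] = 5151$54055150510  (last char: '0')
  sorted[14] = 540551505105151$  (last char: '$')
  sorted[15] = 551505105151$540  (last char: '0')
Last column: 15145555511050$0
Original string S is at sorted index 14

Answer: 15145555511050$0
14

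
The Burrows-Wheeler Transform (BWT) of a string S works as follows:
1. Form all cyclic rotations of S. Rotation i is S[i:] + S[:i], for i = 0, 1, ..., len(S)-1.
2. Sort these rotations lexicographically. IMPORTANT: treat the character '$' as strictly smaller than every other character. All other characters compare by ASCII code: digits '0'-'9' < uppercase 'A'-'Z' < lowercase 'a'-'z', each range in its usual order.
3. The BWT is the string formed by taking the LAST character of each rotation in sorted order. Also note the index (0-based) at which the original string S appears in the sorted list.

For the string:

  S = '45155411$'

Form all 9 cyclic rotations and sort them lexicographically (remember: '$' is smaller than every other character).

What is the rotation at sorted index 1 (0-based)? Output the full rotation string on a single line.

All 9 rotations (rotation i = S[i:]+S[:i]):
  rot[0] = 45155411$
  rot[1] = 5155411$4
  rot[2] = 155411$45
  rot[3] = 55411$451
  rot[4] = 5411$4515
  rot[5] = 411$45155
  rot[6] = 11$451554
  rot[7] = 1$4515541
  rot[8] = $45155411
Sorted (with $ < everything):
  sorted[0] = $45155411
  sorted[1] = 1$4515541
  sorted[2] = 11$451554
  sorted[3] = 155411$45
  sorted[4] = 411$45155
  sorted[5] = 45155411$
  sorted[6] = 5155411$4
  sorted[7] = 5411$4515
  sorted[8] = 55411$451
sorted[1] = 1$4515541

Answer: 1$4515541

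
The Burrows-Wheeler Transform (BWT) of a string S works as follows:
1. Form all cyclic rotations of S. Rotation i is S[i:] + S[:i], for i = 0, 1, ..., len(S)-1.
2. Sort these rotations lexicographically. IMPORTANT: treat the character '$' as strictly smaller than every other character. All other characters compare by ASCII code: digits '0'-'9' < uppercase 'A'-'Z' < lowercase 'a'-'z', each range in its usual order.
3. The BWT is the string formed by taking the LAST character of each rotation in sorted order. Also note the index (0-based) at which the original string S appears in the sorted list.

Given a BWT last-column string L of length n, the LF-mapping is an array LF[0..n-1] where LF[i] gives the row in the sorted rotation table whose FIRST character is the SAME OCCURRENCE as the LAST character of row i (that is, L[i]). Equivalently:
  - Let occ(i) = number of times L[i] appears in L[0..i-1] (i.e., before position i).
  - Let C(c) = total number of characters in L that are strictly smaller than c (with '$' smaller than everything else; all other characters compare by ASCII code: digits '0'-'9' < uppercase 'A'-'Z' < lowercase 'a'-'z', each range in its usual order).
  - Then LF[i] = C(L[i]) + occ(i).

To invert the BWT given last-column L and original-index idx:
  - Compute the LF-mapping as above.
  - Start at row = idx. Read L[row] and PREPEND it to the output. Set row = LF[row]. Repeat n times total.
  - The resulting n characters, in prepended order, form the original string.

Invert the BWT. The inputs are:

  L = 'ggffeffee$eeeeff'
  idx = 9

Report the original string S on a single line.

Answer: fefeefgeefefefg$

Derivation:
LF mapping: 14 15 8 9 1 10 11 2 3 0 4 5 6 7 12 13
Walk LF starting at row 9, prepending L[row]:
  step 1: row=9, L[9]='$', prepend. Next row=LF[9]=0
  step 2: row=0, L[0]='g', prepend. Next row=LF[0]=14
  step 3: row=14, L[14]='f', prepend. Next row=LF[14]=12
  step 4: row=12, L[12]='e', prepend. Next row=LF[12]=6
  step 5: row=6, L[6]='f', prepend. Next row=LF[6]=11
  step 6: row=11, L[11]='e', prepend. Next row=LF[11]=5
  step 7: row=5, L[5]='f', prepend. Next row=LF[5]=10
  step 8: row=10, L[10]='e', prepend. Next row=LF[10]=4
  step 9: row=4, L[4]='e', prepend. Next row=LF[4]=1
  step 10: row=1, L[1]='g', prepend. Next row=LF[1]=15
  step 11: row=15, L[15]='f', prepend. Next row=LF[15]=13
  step 12: row=13, L[13]='e', prepend. Next row=LF[13]=7
  step 13: row=7, L[7]='e', prepend. Next row=LF[7]=2
  step 14: row=2, L[2]='f', prepend. Next row=LF[2]=8
  step 15: row=8, L[8]='e', prepend. Next row=LF[8]=3
  step 16: row=3, L[3]='f', prepend. Next row=LF[3]=9
Reversed output: fefeefgeefefefg$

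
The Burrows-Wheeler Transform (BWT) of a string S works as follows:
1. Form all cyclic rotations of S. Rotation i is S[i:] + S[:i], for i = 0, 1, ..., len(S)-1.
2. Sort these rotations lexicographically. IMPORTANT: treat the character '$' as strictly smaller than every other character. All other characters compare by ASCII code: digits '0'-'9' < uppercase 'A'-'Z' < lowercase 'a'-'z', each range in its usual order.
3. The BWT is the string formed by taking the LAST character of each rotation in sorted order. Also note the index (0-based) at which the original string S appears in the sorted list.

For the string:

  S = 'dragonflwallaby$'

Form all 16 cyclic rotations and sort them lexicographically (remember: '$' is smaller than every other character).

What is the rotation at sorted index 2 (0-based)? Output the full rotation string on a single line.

All 16 rotations (rotation i = S[i:]+S[:i]):
  rot[0] = dragonflwallaby$
  rot[1] = ragonflwallaby$d
  rot[2] = agonflwallaby$dr
  rot[3] = gonflwallaby$dra
  rot[4] = onflwallaby$drag
  rot[5] = nflwallaby$drago
  rot[6] = flwallaby$dragon
  rot[7] = lwallaby$dragonf
  rot[8] = wallaby$dragonfl
  rot[9] = allaby$dragonflw
  rot[10] = llaby$dragonflwa
  rot[11] = laby$dragonflwal
  rot[12] = aby$dragonflwall
  rot[13] = by$dragonflwalla
  rot[14] = y$dragonflwallab
  rot[15] = $dragonflwallaby
Sorted (with $ < everything):
  sorted[0] = $dragonflwallaby
  sorted[1] = aby$dragonflwall
  sorted[2] = agonflwallaby$dr
  sorted[3] = allaby$dragonflw
  sorted[4] = by$dragonflwalla
  sorted[5] = dragonflwallaby$
  sorted[6] = flwallaby$dragon
  sorted[7] = gonflwallaby$dra
  sorted[8] = laby$dragonflwal
  sorted[9] = llaby$dragonflwa
  sorted[10] = lwallaby$dragonf
  sorted[11] = nflwallaby$drago
  sorted[12] = onflwallaby$drag
  sorted[13] = ragonflwallaby$d
  sorted[14] = wallaby$dragonfl
  sorted[15] = y$dragonflwallab
sorted[2] = agonflwallaby$dr

Answer: agonflwallaby$dr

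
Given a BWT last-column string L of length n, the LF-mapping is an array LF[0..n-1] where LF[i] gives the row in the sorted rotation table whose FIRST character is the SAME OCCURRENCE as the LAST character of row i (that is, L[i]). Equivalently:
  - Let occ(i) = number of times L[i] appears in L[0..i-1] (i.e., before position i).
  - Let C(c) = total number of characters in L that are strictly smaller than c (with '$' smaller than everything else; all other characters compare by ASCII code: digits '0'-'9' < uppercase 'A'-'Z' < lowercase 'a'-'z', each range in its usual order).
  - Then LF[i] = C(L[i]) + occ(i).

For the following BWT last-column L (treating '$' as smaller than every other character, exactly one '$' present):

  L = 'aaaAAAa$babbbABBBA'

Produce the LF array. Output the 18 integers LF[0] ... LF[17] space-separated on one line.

Char counts: '$':1, 'A':5, 'B':3, 'a':5, 'b':4
C (first-col start): C('$')=0, C('A')=1, C('B')=6, C('a')=9, C('b')=14
L[0]='a': occ=0, LF[0]=C('a')+0=9+0=9
L[1]='a': occ=1, LF[1]=C('a')+1=9+1=10
L[2]='a': occ=2, LF[2]=C('a')+2=9+2=11
L[3]='A': occ=0, LF[3]=C('A')+0=1+0=1
L[4]='A': occ=1, LF[4]=C('A')+1=1+1=2
L[5]='A': occ=2, LF[5]=C('A')+2=1+2=3
L[6]='a': occ=3, LF[6]=C('a')+3=9+3=12
L[7]='$': occ=0, LF[7]=C('$')+0=0+0=0
L[8]='b': occ=0, LF[8]=C('b')+0=14+0=14
L[9]='a': occ=4, LF[9]=C('a')+4=9+4=13
L[10]='b': occ=1, LF[10]=C('b')+1=14+1=15
L[11]='b': occ=2, LF[11]=C('b')+2=14+2=16
L[12]='b': occ=3, LF[12]=C('b')+3=14+3=17
L[13]='A': occ=3, LF[13]=C('A')+3=1+3=4
L[14]='B': occ=0, LF[14]=C('B')+0=6+0=6
L[15]='B': occ=1, LF[15]=C('B')+1=6+1=7
L[16]='B': occ=2, LF[16]=C('B')+2=6+2=8
L[17]='A': occ=4, LF[17]=C('A')+4=1+4=5

Answer: 9 10 11 1 2 3 12 0 14 13 15 16 17 4 6 7 8 5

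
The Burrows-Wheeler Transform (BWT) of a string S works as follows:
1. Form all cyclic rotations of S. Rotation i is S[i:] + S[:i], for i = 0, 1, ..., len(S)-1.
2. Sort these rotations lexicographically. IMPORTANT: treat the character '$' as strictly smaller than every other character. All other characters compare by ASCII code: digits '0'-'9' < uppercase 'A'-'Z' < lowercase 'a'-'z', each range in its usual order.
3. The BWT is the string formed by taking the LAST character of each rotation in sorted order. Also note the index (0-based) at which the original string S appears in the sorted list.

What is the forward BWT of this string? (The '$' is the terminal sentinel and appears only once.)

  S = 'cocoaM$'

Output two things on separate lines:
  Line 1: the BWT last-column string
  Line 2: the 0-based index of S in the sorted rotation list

Answer: Maoo$cc
4

Derivation:
All 7 rotations (rotation i = S[i:]+S[:i]):
  rot[0] = cocoaM$
  rot[1] = ocoaM$c
  rot[2] = coaM$co
  rot[3] = oaM$coc
  rot[4] = aM$coco
  rot[5] = M$cocoa
  rot[6] = $cocoaM
Sorted (with $ < everything):
  sorted[0] = $cocoaM  (last char: 'M')
  sorted[1] = M$cocoa  (last char: 'a')
  sorted[2] = aM$coco  (last char: 'o')
  sorted[3] = coaM$co  (last char: 'o')
  sorted[4] = cocoaM$  (last char: '$')
  sorted[5] = oaM$coc  (last char: 'c')
  sorted[6] = ocoaM$c  (last char: 'c')
Last column: Maoo$cc
Original string S is at sorted index 4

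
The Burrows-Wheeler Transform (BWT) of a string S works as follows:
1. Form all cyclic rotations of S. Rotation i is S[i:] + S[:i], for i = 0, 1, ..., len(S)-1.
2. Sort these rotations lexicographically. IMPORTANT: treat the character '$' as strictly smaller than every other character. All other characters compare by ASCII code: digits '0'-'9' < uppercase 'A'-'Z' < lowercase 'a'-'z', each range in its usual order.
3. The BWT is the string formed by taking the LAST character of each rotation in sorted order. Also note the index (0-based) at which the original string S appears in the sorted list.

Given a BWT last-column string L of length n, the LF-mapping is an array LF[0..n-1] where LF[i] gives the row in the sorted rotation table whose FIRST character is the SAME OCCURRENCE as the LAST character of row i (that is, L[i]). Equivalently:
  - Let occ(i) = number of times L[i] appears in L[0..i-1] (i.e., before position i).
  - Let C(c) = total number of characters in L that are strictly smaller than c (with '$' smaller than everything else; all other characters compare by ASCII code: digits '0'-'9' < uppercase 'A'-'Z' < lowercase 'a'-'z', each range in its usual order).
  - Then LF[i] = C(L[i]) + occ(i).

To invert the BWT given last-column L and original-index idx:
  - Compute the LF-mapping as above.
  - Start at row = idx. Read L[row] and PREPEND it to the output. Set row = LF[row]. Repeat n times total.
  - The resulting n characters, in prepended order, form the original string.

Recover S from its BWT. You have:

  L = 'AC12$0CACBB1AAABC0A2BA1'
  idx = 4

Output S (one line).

Answer: 1AABC210BBA2C01CBAAACA$

Derivation:
LF mapping: 8 19 3 6 0 1 20 9 21 15 16 4 10 11 12 17 22 2 13 7 18 14 5
Walk LF starting at row 4, prepending L[row]:
  step 1: row=4, L[4]='$', prepend. Next row=LF[4]=0
  step 2: row=0, L[0]='A', prepend. Next row=LF[0]=8
  step 3: row=8, L[8]='C', prepend. Next row=LF[8]=21
  step 4: row=21, L[21]='A', prepend. Next row=LF[21]=14
  step 5: row=14, L[14]='A', prepend. Next row=LF[14]=12
  step 6: row=12, L[12]='A', prepend. Next row=LF[12]=10
  step 7: row=10, L[10]='B', prepend. Next row=LF[10]=16
  step 8: row=16, L[16]='C', prepend. Next row=LF[16]=22
  step 9: row=22, L[22]='1', prepend. Next row=LF[22]=5
  step 10: row=5, L[5]='0', prepend. Next row=LF[5]=1
  step 11: row=1, L[1]='C', prepend. Next row=LF[1]=19
  step 12: row=19, L[19]='2', prepend. Next row=LF[19]=7
  step 13: row=7, L[7]='A', prepend. Next row=LF[7]=9
  step 14: row=9, L[9]='B', prepend. Next row=LF[9]=15
  step 15: row=15, L[15]='B', prepend. Next row=LF[15]=17
  step 16: row=17, L[17]='0', prepend. Next row=LF[17]=2
  step 17: row=2, L[2]='1', prepend. Next row=LF[2]=3
  step 18: row=3, L[3]='2', prepend. Next row=LF[3]=6
  step 19: row=6, L[6]='C', prepend. Next row=LF[6]=20
  step 20: row=20, L[20]='B', prepend. Next row=LF[20]=18
  step 21: row=18, L[18]='A', prepend. Next row=LF[18]=13
  step 22: row=13, L[13]='A', prepend. Next row=LF[13]=11
  step 23: row=11, L[11]='1', prepend. Next row=LF[11]=4
Reversed output: 1AABC210BBA2C01CBAAACA$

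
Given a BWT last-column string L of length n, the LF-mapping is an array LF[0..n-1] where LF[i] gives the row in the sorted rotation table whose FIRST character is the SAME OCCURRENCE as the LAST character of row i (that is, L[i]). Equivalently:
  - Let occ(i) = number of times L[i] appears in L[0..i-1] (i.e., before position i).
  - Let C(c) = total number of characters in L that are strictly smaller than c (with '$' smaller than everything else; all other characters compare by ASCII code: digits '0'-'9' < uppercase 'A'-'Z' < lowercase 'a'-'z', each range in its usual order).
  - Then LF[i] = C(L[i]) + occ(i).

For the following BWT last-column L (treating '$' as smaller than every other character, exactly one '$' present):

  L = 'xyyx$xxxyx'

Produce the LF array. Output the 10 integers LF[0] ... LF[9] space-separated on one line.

Answer: 1 7 8 2 0 3 4 5 9 6

Derivation:
Char counts: '$':1, 'x':6, 'y':3
C (first-col start): C('$')=0, C('x')=1, C('y')=7
L[0]='x': occ=0, LF[0]=C('x')+0=1+0=1
L[1]='y': occ=0, LF[1]=C('y')+0=7+0=7
L[2]='y': occ=1, LF[2]=C('y')+1=7+1=8
L[3]='x': occ=1, LF[3]=C('x')+1=1+1=2
L[4]='$': occ=0, LF[4]=C('$')+0=0+0=0
L[5]='x': occ=2, LF[5]=C('x')+2=1+2=3
L[6]='x': occ=3, LF[6]=C('x')+3=1+3=4
L[7]='x': occ=4, LF[7]=C('x')+4=1+4=5
L[8]='y': occ=2, LF[8]=C('y')+2=7+2=9
L[9]='x': occ=5, LF[9]=C('x')+5=1+5=6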